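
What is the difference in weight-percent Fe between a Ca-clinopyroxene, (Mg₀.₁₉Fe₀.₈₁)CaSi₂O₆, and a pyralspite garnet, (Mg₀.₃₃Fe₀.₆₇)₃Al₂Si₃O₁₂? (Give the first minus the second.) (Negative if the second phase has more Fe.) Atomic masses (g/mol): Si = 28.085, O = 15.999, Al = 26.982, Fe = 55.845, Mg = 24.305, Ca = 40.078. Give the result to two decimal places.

M((Mg₀.₁₉Fe₀.₈₁)CaSi₂O₆) = 242.094 g/mol, so wt% Fe = 45.234/242.094 × 100 = 18.68%.
M((Mg₀.₃₃Fe₀.₆₇)₃Al₂Si₃O₁₂) = 466.517 g/mol, so wt% Fe = 112.248/466.517 × 100 = 24.06%.
18.68 − 24.06 = -5.38 pp.

-5.38 percentage points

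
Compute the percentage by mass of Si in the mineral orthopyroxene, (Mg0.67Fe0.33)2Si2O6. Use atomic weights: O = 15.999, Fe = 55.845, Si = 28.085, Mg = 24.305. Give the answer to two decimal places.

25.35 wt%

M((Mg0.67Fe0.33)2Si2O6) = 221.590 g/mol.
Si contributes 2 × 28.085 = 56.170 g per mole.
56.170/221.590 = 0.2535 → 25.35%.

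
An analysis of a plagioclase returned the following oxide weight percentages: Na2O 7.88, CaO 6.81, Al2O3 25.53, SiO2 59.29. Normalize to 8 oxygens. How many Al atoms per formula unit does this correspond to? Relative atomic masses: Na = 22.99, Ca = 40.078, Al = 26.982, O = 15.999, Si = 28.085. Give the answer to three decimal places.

Na2O: 7.88/61.979 = 0.12714 mol → 0.25428 mol Na, 0.12714 mol O.
CaO: 6.81/56.077 = 0.12144 mol → 0.12144 mol Ca, 0.12144 mol O.
Al2O3: 25.53/101.961 = 0.25039 mol → 0.50078 mol Al, 0.75117 mol O.
SiO2: 59.29/60.083 = 0.98680 mol → 0.98680 mol Si, 1.97360 mol O.
Total oxygen = 2.97335 mol. Normalization factor = 8/2.97335 = 2.69057.
Al per 8 O = 0.50078 × 2.69057 = 1.347.

1.347 Al apfu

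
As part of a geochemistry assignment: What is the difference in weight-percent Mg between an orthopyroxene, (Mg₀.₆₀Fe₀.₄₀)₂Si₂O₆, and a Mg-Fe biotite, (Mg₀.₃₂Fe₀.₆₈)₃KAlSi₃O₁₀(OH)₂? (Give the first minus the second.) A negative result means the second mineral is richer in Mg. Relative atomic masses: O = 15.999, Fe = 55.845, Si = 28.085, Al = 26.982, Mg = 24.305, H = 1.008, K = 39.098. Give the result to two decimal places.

First mineral: 29.166 g Mg in 226.006 g formula = 12.90 wt% Mg.
Second mineral: 23.333 g Mg in 481.596 g formula = 4.84 wt% Mg.
12.90% − 4.84% gives a difference of 8.06 percentage points.

8.06 percentage points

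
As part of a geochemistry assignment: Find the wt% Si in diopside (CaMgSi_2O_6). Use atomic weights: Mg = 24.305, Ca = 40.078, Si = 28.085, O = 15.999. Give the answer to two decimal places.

Formula mass = 1×40.078 + 1×24.305 + 2×28.085 + 6×15.999 = 216.547 g/mol, of which 56.170 g is Si.
So Si makes up 56.170/216.547 = 0.2594 of the mass, i.e. 25.94%.

25.94 weight percent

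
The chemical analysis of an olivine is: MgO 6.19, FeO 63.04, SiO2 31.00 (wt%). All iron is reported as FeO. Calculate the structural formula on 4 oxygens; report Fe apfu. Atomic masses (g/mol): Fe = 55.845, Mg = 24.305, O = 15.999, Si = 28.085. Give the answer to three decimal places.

6.19 wt% MgO ÷ 40.304 g/mol = 0.15358 mol, giving 0.15358 Mg and 0.15358 O.
63.04 wt% FeO ÷ 71.844 g/mol = 0.87746 mol, giving 0.87746 Fe and 0.87746 O.
31.00 wt% SiO2 ÷ 60.083 g/mol = 0.51595 mol, giving 0.51595 Si and 1.03190 O.
Oxygen sums to 2.06294; scaling by 4/2.06294 = 1.93898 puts the formula on 4 O.
Fe: 0.87746 × 1.93898 = 1.701 atoms per formula unit.

1.701 Fe apfu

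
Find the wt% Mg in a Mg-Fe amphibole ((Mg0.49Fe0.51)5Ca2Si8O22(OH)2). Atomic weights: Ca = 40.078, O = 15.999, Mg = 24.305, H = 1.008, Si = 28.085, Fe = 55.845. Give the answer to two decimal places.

6.67 mass %

M((Mg0.49Fe0.51)5Ca2Si8O22(OH)2) = 892.780 g/mol.
Mg contributes 2.45 × 24.305 = 59.547 g per mole.
59.547/892.780 = 0.0667 → 6.67%.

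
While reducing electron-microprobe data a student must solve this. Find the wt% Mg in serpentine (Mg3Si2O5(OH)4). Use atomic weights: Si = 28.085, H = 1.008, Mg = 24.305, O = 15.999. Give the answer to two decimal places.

Molar mass of Mg3Si2O5(OH)4: 3·24.305 + 2·28.085 + 9·15.999 + 4·1.008 = 277.108 g/mol.
Mass of Mg per formula unit: 3 × 24.305 = 72.915 g.
Weight fraction Mg = 72.915 / 277.108 = 0.2631.

26.31 wt%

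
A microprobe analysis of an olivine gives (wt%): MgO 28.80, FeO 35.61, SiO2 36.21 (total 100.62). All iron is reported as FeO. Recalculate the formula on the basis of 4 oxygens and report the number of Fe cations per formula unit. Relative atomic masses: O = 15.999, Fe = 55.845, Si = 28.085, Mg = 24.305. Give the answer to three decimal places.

MgO (M=40.304): mol = 0.71457; Mg = 0.71457, O = 0.71457.
FeO (M=71.844): mol = 0.49566; Fe = 0.49566, O = 0.49566.
SiO2 (M=60.083): mol = 0.60267; Si = 0.60267, O = 1.20534.
ΣO = 2.41557; factor = 4/ΣO = 1.65592.
Fe apfu = 0.49566 × 1.65592 = 0.821.

0.821 Fe apfu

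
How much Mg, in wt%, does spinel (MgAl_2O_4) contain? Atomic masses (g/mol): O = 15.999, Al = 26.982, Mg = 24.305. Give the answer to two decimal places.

Formula mass = 1*24.305 + 2*26.982 + 4*15.999 = 142.265 g/mol, of which 24.305 g is Mg.
So Mg makes up 24.305/142.265 = 0.1708 of the mass, i.e. 17.08%.

17.08 wt%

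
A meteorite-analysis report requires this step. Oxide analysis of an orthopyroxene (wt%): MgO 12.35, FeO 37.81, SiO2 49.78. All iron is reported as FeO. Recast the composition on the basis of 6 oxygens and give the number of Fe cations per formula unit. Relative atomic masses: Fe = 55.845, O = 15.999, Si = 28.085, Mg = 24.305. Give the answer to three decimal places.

1.268 Fe apfu

MgO: 12.35/40.304 = 0.30642 mol → 0.30642 mol Mg, 0.30642 mol O.
FeO: 37.81/71.844 = 0.52628 mol → 0.52628 mol Fe, 0.52628 mol O.
SiO2: 49.78/60.083 = 0.82852 mol → 0.82852 mol Si, 1.65704 mol O.
Total oxygen = 2.48974 mol. Normalization factor = 6/2.48974 = 2.40989.
Fe per 6 O = 0.52628 × 2.40989 = 1.268.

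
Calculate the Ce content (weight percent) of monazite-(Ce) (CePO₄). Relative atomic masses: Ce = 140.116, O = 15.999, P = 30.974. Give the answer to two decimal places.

Formula mass = 1*140.116 + 1*30.974 + 4*15.999 = 235.086 g/mol, of which 140.116 g is Ce.
So Ce makes up 140.116/235.086 = 0.5960 of the mass, i.e. 59.60%.

59.60 weight percent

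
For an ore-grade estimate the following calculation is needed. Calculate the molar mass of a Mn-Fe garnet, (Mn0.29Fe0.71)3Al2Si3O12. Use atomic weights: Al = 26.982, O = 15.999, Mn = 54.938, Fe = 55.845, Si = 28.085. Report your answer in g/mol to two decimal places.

496.95 g/mol

M = 0.87*54.938 + 2.13*55.845 + 2*26.982 + 3*28.085 + 12*15.999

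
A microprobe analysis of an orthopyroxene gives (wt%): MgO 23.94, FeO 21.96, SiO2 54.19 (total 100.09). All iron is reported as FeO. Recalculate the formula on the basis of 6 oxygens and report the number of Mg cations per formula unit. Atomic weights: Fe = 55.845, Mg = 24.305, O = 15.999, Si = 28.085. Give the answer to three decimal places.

MgO (M=40.304): mol = 0.59399; Mg = 0.59399, O = 0.59399.
FeO (M=71.844): mol = 0.30566; Fe = 0.30566, O = 0.30566.
SiO2 (M=60.083): mol = 0.90192; Si = 0.90192, O = 1.80384.
ΣO = 2.70349; factor = 6/ΣO = 2.21935.
Mg apfu = 0.59399 × 2.21935 = 1.318.

1.318 Mg apfu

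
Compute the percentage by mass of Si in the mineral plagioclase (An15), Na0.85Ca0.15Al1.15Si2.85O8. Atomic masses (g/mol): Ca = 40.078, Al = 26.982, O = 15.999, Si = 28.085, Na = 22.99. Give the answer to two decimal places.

30.25 wt%

M(Na0.85Ca0.15Al1.15Si2.85O8) = 264.617 g/mol.
Si contributes 2.85 × 28.085 = 80.042 g per mole.
80.042/264.617 = 0.3025 → 30.25%.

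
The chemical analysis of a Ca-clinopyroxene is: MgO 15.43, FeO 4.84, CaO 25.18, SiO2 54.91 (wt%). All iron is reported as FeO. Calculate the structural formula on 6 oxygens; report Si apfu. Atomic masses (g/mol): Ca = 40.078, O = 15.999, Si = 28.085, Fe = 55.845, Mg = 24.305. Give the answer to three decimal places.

2.011 Si apfu

MgO: 15.43/40.304 = 0.38284 mol → 0.38284 mol Mg, 0.38284 mol O.
FeO: 4.84/71.844 = 0.06737 mol → 0.06737 mol Fe, 0.06737 mol O.
CaO: 25.18/56.077 = 0.44903 mol → 0.44903 mol Ca, 0.44903 mol O.
SiO2: 54.91/60.083 = 0.91390 mol → 0.91390 mol Si, 1.82780 mol O.
Total oxygen = 2.72704 mol. Normalization factor = 6/2.72704 = 2.20019.
Si per 6 O = 0.91390 × 2.20019 = 2.011.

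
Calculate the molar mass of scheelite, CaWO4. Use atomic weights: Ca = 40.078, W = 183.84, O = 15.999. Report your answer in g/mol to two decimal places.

The formula mass is the sum 1(40.078) + 1(183.84) + 4(15.999).

287.91 g/mol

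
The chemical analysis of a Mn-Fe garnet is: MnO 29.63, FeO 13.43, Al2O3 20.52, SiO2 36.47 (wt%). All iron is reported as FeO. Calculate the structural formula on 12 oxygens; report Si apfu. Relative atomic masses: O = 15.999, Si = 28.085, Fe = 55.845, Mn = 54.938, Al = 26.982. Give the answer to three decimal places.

29.63 wt% MnO ÷ 70.937 g/mol = 0.41769 mol, giving 0.41769 Mn and 0.41769 O.
13.43 wt% FeO ÷ 71.844 g/mol = 0.18693 mol, giving 0.18693 Fe and 0.18693 O.
20.52 wt% Al2O3 ÷ 101.961 g/mol = 0.20125 mol, giving 0.40250 Al and 0.60375 O.
36.47 wt% SiO2 ÷ 60.083 g/mol = 0.60699 mol, giving 0.60699 Si and 1.21398 O.
Oxygen sums to 2.42235; scaling by 12/2.42235 = 4.95387 puts the formula on 12 O.
Si: 0.60699 × 4.95387 = 3.007 atoms per formula unit.

3.007 Si apfu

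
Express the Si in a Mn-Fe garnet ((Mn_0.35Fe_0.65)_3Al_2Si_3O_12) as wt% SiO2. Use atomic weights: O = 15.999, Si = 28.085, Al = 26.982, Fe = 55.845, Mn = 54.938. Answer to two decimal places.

36.28 wt%

Molar mass of (Mn_0.35Fe_0.65)_3Al_2Si_3O_12 = 1.05×54.938 + 1.95×55.845 + 2×26.982 + 3×28.085 + 12×15.999 = 496.790 g/mol.
Each formula unit contains 3 Si, equivalent to 3/1 = 3.0000 mol SiO2.
M(SiO2) = 1×28.085 + 2×15.999 = 60.083 g/mol.
Mass of SiO2 per formula unit = 3.0000 × 60.083 = 180.249 g.
SiO2 wt% = 180.249 / 496.790 × 100 = 36.28%.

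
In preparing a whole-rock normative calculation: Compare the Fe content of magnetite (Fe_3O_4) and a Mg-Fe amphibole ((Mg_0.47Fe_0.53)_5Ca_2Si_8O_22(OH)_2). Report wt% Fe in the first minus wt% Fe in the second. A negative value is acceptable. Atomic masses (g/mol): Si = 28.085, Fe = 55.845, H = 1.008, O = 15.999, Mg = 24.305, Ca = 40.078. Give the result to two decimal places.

M(Fe_3O_4) = 231.531 g/mol, so wt% Fe = 167.535/231.531 × 100 = 72.36%.
M((Mg_0.47Fe_0.53)_5Ca_2Si_8O_22(OH)_2) = 895.934 g/mol, so wt% Fe = 147.989/895.934 × 100 = 16.52%.
72.36 − 16.52 = 55.84 pp.

55.84 percentage points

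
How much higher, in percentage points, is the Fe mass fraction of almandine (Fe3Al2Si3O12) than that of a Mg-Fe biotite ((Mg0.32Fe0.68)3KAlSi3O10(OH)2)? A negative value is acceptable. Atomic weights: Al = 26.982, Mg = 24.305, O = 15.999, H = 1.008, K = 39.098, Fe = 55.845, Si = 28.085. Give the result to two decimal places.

Fe in Fe3Al2Si3O12: molar mass 497.742 g/mol; 3×55.845 = 167.535 g → 33.66 wt%.
Fe in (Mg0.32Fe0.68)3KAlSi3O10(OH)2: molar mass 481.596 g/mol; 2.04×55.845 = 113.924 g → 23.66 wt%.
Difference = 33.66 − 23.66 = 10.00 percentage points.

10.00 percentage points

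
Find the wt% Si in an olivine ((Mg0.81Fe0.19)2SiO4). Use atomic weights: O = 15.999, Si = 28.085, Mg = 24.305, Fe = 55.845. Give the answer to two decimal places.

M((Mg0.81Fe0.19)2SiO4) = 152.676 g/mol.
Si contributes 1 × 28.085 = 28.085 g per mole.
28.085/152.676 = 0.1840 → 18.40%.

18.40 mass %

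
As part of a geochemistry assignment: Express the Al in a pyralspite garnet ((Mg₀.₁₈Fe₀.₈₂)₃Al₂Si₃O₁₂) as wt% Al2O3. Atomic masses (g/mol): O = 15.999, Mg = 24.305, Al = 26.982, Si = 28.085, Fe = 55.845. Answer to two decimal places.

21.21 wt%

Formula mass = 480.710 g/mol.
2 Al → 1.0000 mol Al2O3 per formula unit; M(Al2O3) = 101.961, so Al2O3 mass = 101.961 g.
101.961/480.710 × 100 = 21.21 wt%.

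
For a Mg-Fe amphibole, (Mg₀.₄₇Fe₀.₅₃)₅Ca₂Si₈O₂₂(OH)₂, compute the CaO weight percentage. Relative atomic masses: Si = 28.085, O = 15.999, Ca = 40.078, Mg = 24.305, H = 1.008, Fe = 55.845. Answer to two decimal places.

12.52 wt%

Molar mass of (Mg₀.₄₇Fe₀.₅₃)₅Ca₂Si₈O₂₂(OH)₂ = 2.35×24.305 + 2.65×55.845 + 2×40.078 + 8×28.085 + 24×15.999 + 2×1.008 = 895.934 g/mol.
Each formula unit contains 2 Ca, equivalent to 2/1 = 2.0000 mol CaO.
M(CaO) = 1×40.078 + 1×15.999 = 56.077 g/mol.
Mass of CaO per formula unit = 2.0000 × 56.077 = 112.154 g.
CaO wt% = 112.154 / 895.934 × 100 = 12.52%.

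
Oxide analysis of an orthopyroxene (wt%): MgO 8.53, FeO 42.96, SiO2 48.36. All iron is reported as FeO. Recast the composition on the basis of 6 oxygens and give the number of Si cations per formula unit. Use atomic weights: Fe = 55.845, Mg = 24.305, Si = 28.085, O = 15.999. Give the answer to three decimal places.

1.996 Si apfu

8.53 wt% MgO ÷ 40.304 g/mol = 0.21164 mol, giving 0.21164 Mg and 0.21164 O.
42.96 wt% FeO ÷ 71.844 g/mol = 0.59796 mol, giving 0.59796 Fe and 0.59796 O.
48.36 wt% SiO2 ÷ 60.083 g/mol = 0.80489 mol, giving 0.80489 Si and 1.60978 O.
Oxygen sums to 2.41938; scaling by 6/2.41938 = 2.47997 puts the formula on 6 O.
Si: 0.80489 × 2.47997 = 1.996 atoms per formula unit.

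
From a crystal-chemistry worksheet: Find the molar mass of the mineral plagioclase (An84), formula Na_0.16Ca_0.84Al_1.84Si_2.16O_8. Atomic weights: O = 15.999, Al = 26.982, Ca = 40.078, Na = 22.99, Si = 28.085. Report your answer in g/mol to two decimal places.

M = 0.16·22.99 + 0.84·40.078 + 1.84·26.982 + 2.16·28.085 + 8·15.999

275.65 g/mol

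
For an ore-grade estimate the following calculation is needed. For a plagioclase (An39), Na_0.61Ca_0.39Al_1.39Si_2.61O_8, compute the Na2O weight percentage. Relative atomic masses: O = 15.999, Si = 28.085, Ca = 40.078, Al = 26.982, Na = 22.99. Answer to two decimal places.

M(Na_0.61Ca_0.39Al_1.39Si_2.61O_8) = 268.453 g/mol; M(Na2O) = 61.979 g/mol.
Moles Na2O per formula unit = 0.61 Na ÷ 2 = 0.3050.
Na2O fraction = (0.3050 × 61.979) / 268.453 = 18.904/268.453 = 0.0704.

7.04 wt%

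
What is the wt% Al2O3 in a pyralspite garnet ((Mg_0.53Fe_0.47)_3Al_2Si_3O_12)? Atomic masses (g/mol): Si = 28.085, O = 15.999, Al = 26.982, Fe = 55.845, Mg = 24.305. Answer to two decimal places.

Formula mass = 447.593 g/mol.
2 Al → 1.0000 mol Al2O3 per formula unit; M(Al2O3) = 101.961, so Al2O3 mass = 101.961 g.
101.961/447.593 × 100 = 22.78 wt%.

22.78 wt%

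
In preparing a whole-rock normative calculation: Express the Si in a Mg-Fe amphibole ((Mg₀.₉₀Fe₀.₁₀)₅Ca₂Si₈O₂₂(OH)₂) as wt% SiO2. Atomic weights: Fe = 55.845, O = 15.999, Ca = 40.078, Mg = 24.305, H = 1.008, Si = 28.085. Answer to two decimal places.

58.04 wt%

Formula mass = 828.123 g/mol.
8 Si → 8.0000 mol SiO2 per formula unit; M(SiO2) = 60.083, so SiO2 mass = 480.664 g.
480.664/828.123 × 100 = 58.04 wt%.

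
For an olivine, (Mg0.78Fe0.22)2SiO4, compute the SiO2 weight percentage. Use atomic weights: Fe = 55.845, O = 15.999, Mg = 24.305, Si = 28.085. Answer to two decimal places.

38.87 wt%

Molar mass of (Mg0.78Fe0.22)2SiO4 = 1.56·24.305 + 0.44·55.845 + 1·28.085 + 4·15.999 = 154.569 g/mol.
Each formula unit contains 1 Si, equivalent to 1/1 = 1.0000 mol SiO2.
M(SiO2) = 1×28.085 + 2×15.999 = 60.083 g/mol.
Mass of SiO2 per formula unit = 1.0000 × 60.083 = 60.083 g.
SiO2 wt% = 60.083 / 154.569 × 100 = 38.87%.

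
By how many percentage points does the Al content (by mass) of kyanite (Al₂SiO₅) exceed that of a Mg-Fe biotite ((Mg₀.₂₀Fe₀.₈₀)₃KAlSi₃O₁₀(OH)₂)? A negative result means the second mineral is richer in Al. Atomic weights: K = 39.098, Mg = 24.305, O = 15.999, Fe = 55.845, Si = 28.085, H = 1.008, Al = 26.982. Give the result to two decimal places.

27.83 percentage points

Al in Al₂SiO₅: molar mass 162.044 g/mol; 2×26.982 = 53.964 g → 33.30 wt%.
Al in (Mg₀.₂₀Fe₀.₈₀)₃KAlSi₃O₁₀(OH)₂: molar mass 492.950 g/mol; 1×26.982 = 26.982 g → 5.47 wt%.
Difference = 33.30 − 5.47 = 27.83 percentage points.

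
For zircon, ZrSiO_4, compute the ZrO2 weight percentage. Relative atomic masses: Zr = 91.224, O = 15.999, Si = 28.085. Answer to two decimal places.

M(ZrSiO_4) = 183.305 g/mol; M(ZrO2) = 123.222 g/mol.
Moles ZrO2 per formula unit = 1 Zr ÷ 1 = 1.0000.
ZrO2 fraction = (1.0000 × 123.222) / 183.305 = 123.222/183.305 = 0.6722.

67.22 wt%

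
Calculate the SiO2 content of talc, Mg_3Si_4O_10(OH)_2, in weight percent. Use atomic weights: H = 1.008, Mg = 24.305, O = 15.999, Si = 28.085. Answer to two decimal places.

Formula mass = 379.259 g/mol.
4 Si → 4.0000 mol SiO2 per formula unit; M(SiO2) = 60.083, so SiO2 mass = 240.332 g.
240.332/379.259 × 100 = 63.37 wt%.

63.37 wt%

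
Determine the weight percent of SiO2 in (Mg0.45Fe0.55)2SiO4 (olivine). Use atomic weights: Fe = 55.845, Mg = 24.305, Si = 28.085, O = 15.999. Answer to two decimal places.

34.26 wt%

M((Mg0.45Fe0.55)2SiO4) = 175.385 g/mol; M(SiO2) = 60.083 g/mol.
Moles SiO2 per formula unit = 1 Si ÷ 1 = 1.0000.
SiO2 fraction = (1.0000 × 60.083) / 175.385 = 60.083/175.385 = 0.3426.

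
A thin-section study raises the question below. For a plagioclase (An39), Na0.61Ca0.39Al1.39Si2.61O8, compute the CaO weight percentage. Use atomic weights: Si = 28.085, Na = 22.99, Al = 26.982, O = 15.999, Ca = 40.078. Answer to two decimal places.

8.15 wt%

M(Na0.61Ca0.39Al1.39Si2.61O8) = 268.453 g/mol; M(CaO) = 56.077 g/mol.
Moles CaO per formula unit = 0.39 Ca ÷ 1 = 0.3900.
CaO fraction = (0.3900 × 56.077) / 268.453 = 21.870/268.453 = 0.0815.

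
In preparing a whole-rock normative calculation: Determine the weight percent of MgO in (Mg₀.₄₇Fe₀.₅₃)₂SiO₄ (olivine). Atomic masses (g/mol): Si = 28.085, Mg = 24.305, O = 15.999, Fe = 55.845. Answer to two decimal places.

M((Mg₀.₄₇Fe₀.₅₃)₂SiO₄) = 174.123 g/mol; M(MgO) = 40.304 g/mol.
Moles MgO per formula unit = 0.94 Mg ÷ 1 = 0.9400.
MgO fraction = (0.9400 × 40.304) / 174.123 = 37.886/174.123 = 0.2176.

21.76 wt%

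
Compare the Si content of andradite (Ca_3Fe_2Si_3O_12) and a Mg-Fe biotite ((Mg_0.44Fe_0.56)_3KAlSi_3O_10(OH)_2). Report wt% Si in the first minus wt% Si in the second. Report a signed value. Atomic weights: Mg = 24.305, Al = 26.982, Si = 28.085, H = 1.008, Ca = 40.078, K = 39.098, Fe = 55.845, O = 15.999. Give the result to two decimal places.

Si in Ca_3Fe_2Si_3O_12: molar mass 508.167 g/mol; 3×28.085 = 84.255 g → 16.58 wt%.
Si in (Mg_0.44Fe_0.56)_3KAlSi_3O_10(OH)_2: molar mass 470.241 g/mol; 3×28.085 = 84.255 g → 17.92 wt%.
Difference = 16.58 − 17.92 = -1.34 percentage points.

-1.34 percentage points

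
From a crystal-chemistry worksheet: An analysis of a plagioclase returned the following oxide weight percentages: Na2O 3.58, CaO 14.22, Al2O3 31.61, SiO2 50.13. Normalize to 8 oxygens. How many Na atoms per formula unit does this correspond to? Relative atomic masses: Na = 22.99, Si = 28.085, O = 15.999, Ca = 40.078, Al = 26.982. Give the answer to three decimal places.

3.58 wt% Na2O ÷ 61.979 g/mol = 0.05776 mol, giving 0.11552 Na and 0.05776 O.
14.22 wt% CaO ÷ 56.077 g/mol = 0.25358 mol, giving 0.25358 Ca and 0.25358 O.
31.61 wt% Al2O3 ÷ 101.961 g/mol = 0.31002 mol, giving 0.62004 Al and 0.93006 O.
50.13 wt% SiO2 ÷ 60.083 g/mol = 0.83435 mol, giving 0.83435 Si and 1.66870 O.
Oxygen sums to 2.91010; scaling by 8/2.91010 = 2.74905 puts the formula on 8 O.
Na: 0.11552 × 2.74905 = 0.318 atoms per formula unit.

0.318 Na apfu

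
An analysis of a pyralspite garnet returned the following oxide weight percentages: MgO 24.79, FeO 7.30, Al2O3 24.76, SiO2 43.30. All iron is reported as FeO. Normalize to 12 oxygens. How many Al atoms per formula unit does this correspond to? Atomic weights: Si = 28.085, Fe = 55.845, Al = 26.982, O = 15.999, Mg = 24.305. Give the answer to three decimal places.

MgO: 24.79/40.304 = 0.61508 mol → 0.61508 mol Mg, 0.61508 mol O.
FeO: 7.30/71.844 = 0.10161 mol → 0.10161 mol Fe, 0.10161 mol O.
Al2O3: 24.76/101.961 = 0.24284 mol → 0.48568 mol Al, 0.72852 mol O.
SiO2: 43.30/60.083 = 0.72067 mol → 0.72067 mol Si, 1.44134 mol O.
Total oxygen = 2.88655 mol. Normalization factor = 12/2.88655 = 4.15721.
Al per 12 O = 0.48568 × 4.15721 = 2.019.

2.019 Al apfu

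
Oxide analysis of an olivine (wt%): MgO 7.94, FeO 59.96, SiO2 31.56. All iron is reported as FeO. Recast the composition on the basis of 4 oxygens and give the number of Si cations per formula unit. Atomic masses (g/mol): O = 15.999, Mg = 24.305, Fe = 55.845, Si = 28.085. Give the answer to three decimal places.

MgO (M=40.304): mol = 0.19700; Mg = 0.19700, O = 0.19700.
FeO (M=71.844): mol = 0.83459; Fe = 0.83459, O = 0.83459.
SiO2 (M=60.083): mol = 0.52527; Si = 0.52527, O = 1.05054.
ΣO = 2.08213; factor = 4/ΣO = 1.92111.
Si apfu = 0.52527 × 1.92111 = 1.009.

1.009 Si apfu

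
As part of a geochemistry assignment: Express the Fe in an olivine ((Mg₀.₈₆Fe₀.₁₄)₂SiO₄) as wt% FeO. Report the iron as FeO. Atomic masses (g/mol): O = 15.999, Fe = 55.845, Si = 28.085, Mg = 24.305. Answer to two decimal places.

13.45 wt%

Formula mass = 149.522 g/mol.
0.28 Fe → 0.2800 mol FeO per formula unit; M(FeO) = 71.844, so FeO mass = 20.116 g.
20.116/149.522 × 100 = 13.45 wt%.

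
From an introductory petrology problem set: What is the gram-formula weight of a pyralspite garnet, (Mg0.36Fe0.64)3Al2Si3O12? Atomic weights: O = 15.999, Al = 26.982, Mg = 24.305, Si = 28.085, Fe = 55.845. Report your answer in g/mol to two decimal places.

The formula mass is the sum 1.08(24.305) + 1.92(55.845) + 2(26.982) + 3(28.085) + 12(15.999).

463.68 g/mol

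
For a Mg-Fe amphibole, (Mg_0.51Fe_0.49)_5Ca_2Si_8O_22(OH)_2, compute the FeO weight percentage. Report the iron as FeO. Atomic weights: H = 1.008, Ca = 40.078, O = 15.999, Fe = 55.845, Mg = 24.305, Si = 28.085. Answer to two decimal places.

19.79 wt%

M((Mg_0.51Fe_0.49)_5Ca_2Si_8O_22(OH)_2) = 889.626 g/mol; M(FeO) = 71.844 g/mol.
Moles FeO per formula unit = 2.45 Fe ÷ 1 = 2.4500.
FeO fraction = (2.4500 × 71.844) / 889.626 = 176.018/889.626 = 0.1979.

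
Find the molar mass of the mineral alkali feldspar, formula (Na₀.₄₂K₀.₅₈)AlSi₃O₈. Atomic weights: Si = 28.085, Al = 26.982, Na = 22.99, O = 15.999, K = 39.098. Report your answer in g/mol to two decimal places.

M = 0.42(22.99) + 0.58(39.098) + 1(26.982) + 3(28.085) + 8(15.999)

271.56 g/mol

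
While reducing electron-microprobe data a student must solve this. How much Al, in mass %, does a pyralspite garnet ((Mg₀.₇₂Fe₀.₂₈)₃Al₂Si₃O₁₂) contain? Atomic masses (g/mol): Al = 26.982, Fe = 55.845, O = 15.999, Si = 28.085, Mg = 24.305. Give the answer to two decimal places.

12.56 mass %

M((Mg₀.₇₂Fe₀.₂₈)₃Al₂Si₃O₁₂) = 429.616 g/mol.
Al contributes 2 × 26.982 = 53.964 g per mole.
53.964/429.616 = 0.1256 → 12.56%.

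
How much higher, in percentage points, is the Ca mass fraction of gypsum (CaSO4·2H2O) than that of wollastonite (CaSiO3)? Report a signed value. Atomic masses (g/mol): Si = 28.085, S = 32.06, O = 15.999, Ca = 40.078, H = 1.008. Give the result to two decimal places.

-11.22 percentage points

M(CaSO4·2H2O) = 172.164 g/mol, so wt% Ca = 40.078/172.164 × 100 = 23.28%.
M(CaSiO3) = 116.160 g/mol, so wt% Ca = 40.078/116.160 × 100 = 34.50%.
23.28 − 34.50 = -11.22 pp.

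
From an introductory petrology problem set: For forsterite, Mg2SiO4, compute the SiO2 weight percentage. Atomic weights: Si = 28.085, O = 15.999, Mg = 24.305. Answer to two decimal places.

Formula mass = 140.691 g/mol.
1 Si → 1.0000 mol SiO2 per formula unit; M(SiO2) = 60.083, so SiO2 mass = 60.083 g.
60.083/140.691 × 100 = 42.71 wt%.

42.71 wt%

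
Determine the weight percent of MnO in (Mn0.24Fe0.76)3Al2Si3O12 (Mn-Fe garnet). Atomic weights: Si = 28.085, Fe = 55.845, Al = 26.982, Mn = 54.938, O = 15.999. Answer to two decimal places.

M((Mn0.24Fe0.76)3Al2Si3O12) = 497.089 g/mol; M(MnO) = 70.937 g/mol.
Moles MnO per formula unit = 0.72 Mn ÷ 1 = 0.7200.
MnO fraction = (0.7200 × 70.937) / 497.089 = 51.075/497.089 = 0.1027.

10.27 wt%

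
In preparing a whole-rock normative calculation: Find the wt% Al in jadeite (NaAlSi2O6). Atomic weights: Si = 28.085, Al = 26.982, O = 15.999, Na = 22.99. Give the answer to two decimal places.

M(NaAlSi2O6) = 202.136 g/mol.
Al contributes 1 × 26.982 = 26.982 g per mole.
26.982/202.136 = 0.1335 → 13.35%.

13.35 wt%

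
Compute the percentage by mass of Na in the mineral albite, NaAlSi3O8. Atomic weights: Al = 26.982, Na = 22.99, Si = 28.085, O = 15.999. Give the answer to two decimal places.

8.77 wt%

Molar mass of NaAlSi3O8: 1·22.99 + 1·26.982 + 3·28.085 + 8·15.999 = 262.219 g/mol.
Mass of Na per formula unit: 1 × 22.99 = 22.990 g.
Weight fraction Na = 22.990 / 262.219 = 0.0877.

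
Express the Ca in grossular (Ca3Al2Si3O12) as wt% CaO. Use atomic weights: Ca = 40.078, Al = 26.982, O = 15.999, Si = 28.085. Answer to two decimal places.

37.35 wt%

Molar mass of Ca3Al2Si3O12 = 3×40.078 + 2×26.982 + 3×28.085 + 12×15.999 = 450.441 g/mol.
Each formula unit contains 3 Ca, equivalent to 3/1 = 3.0000 mol CaO.
M(CaO) = 1×40.078 + 1×15.999 = 56.077 g/mol.
Mass of CaO per formula unit = 3.0000 × 56.077 = 168.231 g.
CaO wt% = 168.231 / 450.441 × 100 = 37.35%.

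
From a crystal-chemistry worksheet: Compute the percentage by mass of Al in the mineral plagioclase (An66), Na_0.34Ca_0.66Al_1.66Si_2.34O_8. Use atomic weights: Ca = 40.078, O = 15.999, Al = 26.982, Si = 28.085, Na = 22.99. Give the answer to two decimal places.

16.42 weight percent

M(Na_0.34Ca_0.66Al_1.66Si_2.34O_8) = 272.769 g/mol.
Al contributes 1.66 × 26.982 = 44.790 g per mole.
44.790/272.769 = 0.1642 → 16.42%.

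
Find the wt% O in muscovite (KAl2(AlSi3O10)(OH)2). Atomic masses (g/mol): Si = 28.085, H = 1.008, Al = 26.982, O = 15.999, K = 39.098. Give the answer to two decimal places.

48.20 wt%

Formula mass = 1*39.098 + 3*26.982 + 3*28.085 + 12*15.999 + 2*1.008 = 398.303 g/mol, of which 191.988 g is O.
So O makes up 191.988/398.303 = 0.4820 of the mass, i.e. 48.20%.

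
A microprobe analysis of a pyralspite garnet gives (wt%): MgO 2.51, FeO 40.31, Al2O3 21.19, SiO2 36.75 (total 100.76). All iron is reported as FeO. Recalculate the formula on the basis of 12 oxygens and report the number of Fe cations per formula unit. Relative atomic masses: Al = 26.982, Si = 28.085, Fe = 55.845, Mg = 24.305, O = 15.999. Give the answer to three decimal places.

MgO (M=40.304): mol = 0.06228; Mg = 0.06228, O = 0.06228.
FeO (M=71.844): mol = 0.56108; Fe = 0.56108, O = 0.56108.
Al2O3 (M=101.961): mol = 0.20782; Al = 0.41564, O = 0.62346.
SiO2 (M=60.083): mol = 0.61165; Si = 0.61165, O = 1.22330.
ΣO = 2.47012; factor = 12/ΣO = 4.85806.
Fe apfu = 0.56108 × 4.85806 = 2.726.

2.726 Fe apfu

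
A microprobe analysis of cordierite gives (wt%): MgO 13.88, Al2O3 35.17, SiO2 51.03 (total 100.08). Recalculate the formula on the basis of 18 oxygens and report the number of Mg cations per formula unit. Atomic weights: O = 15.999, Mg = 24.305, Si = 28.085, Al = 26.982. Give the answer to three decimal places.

2.014 Mg apfu

13.88 wt% MgO ÷ 40.304 g/mol = 0.34438 mol, giving 0.34438 Mg and 0.34438 O.
35.17 wt% Al2O3 ÷ 101.961 g/mol = 0.34494 mol, giving 0.68988 Al and 1.03482 O.
51.03 wt% SiO2 ÷ 60.083 g/mol = 0.84933 mol, giving 0.84933 Si and 1.69866 O.
Oxygen sums to 3.07786; scaling by 18/3.07786 = 5.84822 puts the formula on 18 O.
Mg: 0.34438 × 5.84822 = 2.014 atoms per formula unit.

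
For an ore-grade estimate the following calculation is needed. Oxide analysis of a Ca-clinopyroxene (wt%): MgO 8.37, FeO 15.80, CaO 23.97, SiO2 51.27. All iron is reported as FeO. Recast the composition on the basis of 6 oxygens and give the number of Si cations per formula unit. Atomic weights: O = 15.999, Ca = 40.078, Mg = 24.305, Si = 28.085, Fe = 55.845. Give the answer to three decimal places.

1.999 Si apfu

MgO: 8.37/40.304 = 0.20767 mol → 0.20767 mol Mg, 0.20767 mol O.
FeO: 15.80/71.844 = 0.21992 mol → 0.21992 mol Fe, 0.21992 mol O.
CaO: 23.97/56.077 = 0.42745 mol → 0.42745 mol Ca, 0.42745 mol O.
SiO2: 51.27/60.083 = 0.85332 mol → 0.85332 mol Si, 1.70664 mol O.
Total oxygen = 2.56168 mol. Normalization factor = 6/2.56168 = 2.34221.
Si per 6 O = 0.85332 × 2.34221 = 1.999.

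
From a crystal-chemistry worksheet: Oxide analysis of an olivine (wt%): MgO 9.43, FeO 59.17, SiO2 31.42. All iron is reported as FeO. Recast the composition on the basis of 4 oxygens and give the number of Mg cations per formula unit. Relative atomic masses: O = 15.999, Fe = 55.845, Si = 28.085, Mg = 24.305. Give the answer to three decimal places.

MgO: 9.43/40.304 = 0.23397 mol → 0.23397 mol Mg, 0.23397 mol O.
FeO: 59.17/71.844 = 0.82359 mol → 0.82359 mol Fe, 0.82359 mol O.
SiO2: 31.42/60.083 = 0.52294 mol → 0.52294 mol Si, 1.04588 mol O.
Total oxygen = 2.10344 mol. Normalization factor = 4/2.10344 = 1.90165.
Mg per 4 O = 0.23397 × 1.90165 = 0.445.

0.445 Mg apfu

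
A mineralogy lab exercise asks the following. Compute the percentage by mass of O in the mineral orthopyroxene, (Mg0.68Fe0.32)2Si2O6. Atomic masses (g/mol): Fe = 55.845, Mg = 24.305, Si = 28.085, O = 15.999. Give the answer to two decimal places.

Molar mass of (Mg0.68Fe0.32)2Si2O6: 1.36×24.305 + 0.64×55.845 + 2×28.085 + 6×15.999 = 220.960 g/mol.
Mass of O per formula unit: 6 × 15.999 = 95.994 g.
Weight fraction O = 95.994 / 220.960 = 0.4344.

43.44 wt%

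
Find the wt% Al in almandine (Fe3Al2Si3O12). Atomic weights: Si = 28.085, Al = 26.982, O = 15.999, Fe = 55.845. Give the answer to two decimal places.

10.84 mass %

M(Fe3Al2Si3O12) = 497.742 g/mol.
Al contributes 2 × 26.982 = 53.964 g per mole.
53.964/497.742 = 0.1084 → 10.84%.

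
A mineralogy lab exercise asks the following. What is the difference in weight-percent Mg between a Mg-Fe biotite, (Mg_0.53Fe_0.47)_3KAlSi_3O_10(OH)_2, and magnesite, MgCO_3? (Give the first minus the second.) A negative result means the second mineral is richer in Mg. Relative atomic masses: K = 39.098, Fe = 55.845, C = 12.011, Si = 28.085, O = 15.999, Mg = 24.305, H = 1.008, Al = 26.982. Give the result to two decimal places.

Mg in (Mg_0.53Fe_0.47)_3KAlSi_3O_10(OH)_2: molar mass 461.725 g/mol; 1.59×24.305 = 38.645 g → 8.37 wt%.
Mg in MgCO_3: molar mass 84.313 g/mol; 1×24.305 = 24.305 g → 28.83 wt%.
Difference = 8.37 − 28.83 = -20.46 percentage points.

-20.46 percentage points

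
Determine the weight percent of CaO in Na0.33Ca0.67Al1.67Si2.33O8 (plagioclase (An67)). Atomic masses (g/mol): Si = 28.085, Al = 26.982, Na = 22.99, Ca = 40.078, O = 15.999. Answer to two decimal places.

13.77 wt%

Molar mass of Na0.33Ca0.67Al1.67Si2.33O8 = 0.33·22.99 + 0.67·40.078 + 1.67·26.982 + 2.33·28.085 + 8·15.999 = 272.929 g/mol.
Each formula unit contains 0.67 Ca, equivalent to 0.67/1 = 0.6700 mol CaO.
M(CaO) = 1×40.078 + 1×15.999 = 56.077 g/mol.
Mass of CaO per formula unit = 0.6700 × 56.077 = 37.572 g.
CaO wt% = 37.572 / 272.929 × 100 = 13.77%.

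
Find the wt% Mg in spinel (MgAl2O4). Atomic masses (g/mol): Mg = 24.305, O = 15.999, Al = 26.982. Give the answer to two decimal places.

Formula mass = 1*24.305 + 2*26.982 + 4*15.999 = 142.265 g/mol, of which 24.305 g is Mg.
So Mg makes up 24.305/142.265 = 0.1708 of the mass, i.e. 17.08%.

17.08 wt%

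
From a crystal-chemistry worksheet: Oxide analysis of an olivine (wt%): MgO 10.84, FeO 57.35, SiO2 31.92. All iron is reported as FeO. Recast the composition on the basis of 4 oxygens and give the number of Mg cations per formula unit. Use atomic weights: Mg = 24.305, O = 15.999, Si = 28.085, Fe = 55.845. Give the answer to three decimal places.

10.84 wt% MgO ÷ 40.304 g/mol = 0.26896 mol, giving 0.26896 Mg and 0.26896 O.
57.35 wt% FeO ÷ 71.844 g/mol = 0.79826 mol, giving 0.79826 Fe and 0.79826 O.
31.92 wt% SiO2 ÷ 60.083 g/mol = 0.53127 mol, giving 0.53127 Si and 1.06254 O.
Oxygen sums to 2.12976; scaling by 4/2.12976 = 1.87815 puts the formula on 4 O.
Mg: 0.26896 × 1.87815 = 0.505 atoms per formula unit.

0.505 Mg apfu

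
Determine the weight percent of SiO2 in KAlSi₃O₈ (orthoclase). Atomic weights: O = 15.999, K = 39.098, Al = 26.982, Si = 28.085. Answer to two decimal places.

64.76 wt%

Molar mass of KAlSi₃O₈ = 1*39.098 + 1*26.982 + 3*28.085 + 8*15.999 = 278.327 g/mol.
Each formula unit contains 3 Si, equivalent to 3/1 = 3.0000 mol SiO2.
M(SiO2) = 1×28.085 + 2×15.999 = 60.083 g/mol.
Mass of SiO2 per formula unit = 3.0000 × 60.083 = 180.249 g.
SiO2 wt% = 180.249 / 278.327 × 100 = 64.76%.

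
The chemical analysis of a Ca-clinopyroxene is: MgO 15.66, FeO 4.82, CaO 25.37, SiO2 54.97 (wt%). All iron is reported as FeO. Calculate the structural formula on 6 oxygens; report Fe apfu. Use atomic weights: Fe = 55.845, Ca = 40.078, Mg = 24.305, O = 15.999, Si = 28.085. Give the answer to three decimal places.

MgO: 15.66/40.304 = 0.38855 mol → 0.38855 mol Mg, 0.38855 mol O.
FeO: 4.82/71.844 = 0.06709 mol → 0.06709 mol Fe, 0.06709 mol O.
CaO: 25.37/56.077 = 0.45241 mol → 0.45241 mol Ca, 0.45241 mol O.
SiO2: 54.97/60.083 = 0.91490 mol → 0.91490 mol Si, 1.82980 mol O.
Total oxygen = 2.73785 mol. Normalization factor = 6/2.73785 = 2.19150.
Fe per 6 O = 0.06709 × 2.19150 = 0.147.

0.147 Fe apfu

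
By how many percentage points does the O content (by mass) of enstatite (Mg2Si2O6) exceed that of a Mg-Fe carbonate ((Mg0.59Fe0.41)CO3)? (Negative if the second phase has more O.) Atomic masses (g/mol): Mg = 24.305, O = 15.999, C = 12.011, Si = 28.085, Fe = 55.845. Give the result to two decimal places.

M(Mg2Si2O6) = 200.774 g/mol, so wt% O = 95.994/200.774 × 100 = 47.81%.
M((Mg0.59Fe0.41)CO3) = 97.244 g/mol, so wt% O = 47.997/97.244 × 100 = 49.36%.
47.81 − 49.36 = -1.55 pp.

-1.55 percentage points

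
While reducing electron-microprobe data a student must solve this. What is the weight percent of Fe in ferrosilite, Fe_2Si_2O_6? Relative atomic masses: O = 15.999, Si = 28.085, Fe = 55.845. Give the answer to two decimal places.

Molar mass of Fe_2Si_2O_6: 2*55.845 + 2*28.085 + 6*15.999 = 263.854 g/mol.
Mass of Fe per formula unit: 2 × 55.845 = 111.690 g.
Weight fraction Fe = 111.690 / 263.854 = 0.4233.

42.33 mass %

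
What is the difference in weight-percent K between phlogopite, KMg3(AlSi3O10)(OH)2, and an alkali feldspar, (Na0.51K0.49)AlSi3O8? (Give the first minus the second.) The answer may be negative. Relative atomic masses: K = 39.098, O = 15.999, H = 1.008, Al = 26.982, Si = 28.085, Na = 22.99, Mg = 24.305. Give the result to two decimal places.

K in KMg3(AlSi3O10)(OH)2: molar mass 417.254 g/mol; 1×39.098 = 39.098 g → 9.37 wt%.
K in (Na0.51K0.49)AlSi3O8: molar mass 270.112 g/mol; 0.49×39.098 = 19.158 g → 7.09 wt%.
Difference = 9.37 − 7.09 = 2.28 percentage points.

2.28 percentage points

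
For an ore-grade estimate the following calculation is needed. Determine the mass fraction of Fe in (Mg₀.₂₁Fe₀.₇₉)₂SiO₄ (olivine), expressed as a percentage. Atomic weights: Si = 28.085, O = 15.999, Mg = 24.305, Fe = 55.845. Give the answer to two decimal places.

46.31 weight percent

Formula mass = 0.42·24.305 + 1.58·55.845 + 1·28.085 + 4·15.999 = 190.524 g/mol, of which 88.235 g is Fe.
So Fe makes up 88.235/190.524 = 0.4631 of the mass, i.e. 46.31%.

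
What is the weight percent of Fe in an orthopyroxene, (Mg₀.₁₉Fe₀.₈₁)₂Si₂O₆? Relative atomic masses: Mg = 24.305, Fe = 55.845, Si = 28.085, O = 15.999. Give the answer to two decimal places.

Formula mass = 0.38·24.305 + 1.62·55.845 + 2·28.085 + 6·15.999 = 251.869 g/mol, of which 90.469 g is Fe.
So Fe makes up 90.469/251.869 = 0.3592 of the mass, i.e. 35.92%.

35.92 weight percent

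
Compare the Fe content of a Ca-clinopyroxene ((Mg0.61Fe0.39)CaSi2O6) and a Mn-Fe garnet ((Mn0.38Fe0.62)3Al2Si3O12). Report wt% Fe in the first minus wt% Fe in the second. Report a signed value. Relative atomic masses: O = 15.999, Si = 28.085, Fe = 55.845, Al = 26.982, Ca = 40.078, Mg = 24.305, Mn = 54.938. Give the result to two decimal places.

-11.39 percentage points

M((Mg0.61Fe0.39)CaSi2O6) = 228.848 g/mol, so wt% Fe = 21.780/228.848 × 100 = 9.52%.
M((Mn0.38Fe0.62)3Al2Si3O12) = 496.708 g/mol, so wt% Fe = 103.872/496.708 × 100 = 20.91%.
9.52 − 20.91 = -11.39 pp.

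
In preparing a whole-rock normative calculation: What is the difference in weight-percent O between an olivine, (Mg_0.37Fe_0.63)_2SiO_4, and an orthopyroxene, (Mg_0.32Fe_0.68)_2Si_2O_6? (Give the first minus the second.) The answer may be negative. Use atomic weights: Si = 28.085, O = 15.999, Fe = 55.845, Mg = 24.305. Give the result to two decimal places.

-3.93 percentage points

First mineral: 63.996 g O in 180.431 g formula = 35.47 wt% O.
Second mineral: 95.994 g O in 243.668 g formula = 39.40 wt% O.
35.47% − 39.40% gives a difference of -3.93 percentage points.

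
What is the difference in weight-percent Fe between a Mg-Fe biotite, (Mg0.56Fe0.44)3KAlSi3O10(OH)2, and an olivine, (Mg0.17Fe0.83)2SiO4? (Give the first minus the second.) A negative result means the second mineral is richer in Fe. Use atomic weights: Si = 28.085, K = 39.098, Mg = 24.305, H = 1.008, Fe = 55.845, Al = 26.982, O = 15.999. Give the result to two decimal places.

M((Mg0.56Fe0.44)3KAlSi3O10(OH)2) = 458.887 g/mol, so wt% Fe = 73.715/458.887 × 100 = 16.06%.
M((Mg0.17Fe0.83)2SiO4) = 193.047 g/mol, so wt% Fe = 92.703/193.047 × 100 = 48.02%.
16.06 − 48.02 = -31.96 pp.

-31.96 percentage points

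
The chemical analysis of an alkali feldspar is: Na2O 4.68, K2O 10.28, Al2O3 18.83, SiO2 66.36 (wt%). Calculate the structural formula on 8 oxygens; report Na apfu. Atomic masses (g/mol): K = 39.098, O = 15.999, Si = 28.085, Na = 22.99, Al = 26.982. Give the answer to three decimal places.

0.410 Na apfu

Na2O: 4.68/61.979 = 0.07551 mol → 0.15102 mol Na, 0.07551 mol O.
K2O: 10.28/94.195 = 0.10914 mol → 0.21828 mol K, 0.10914 mol O.
Al2O3: 18.83/101.961 = 0.18468 mol → 0.36936 mol Al, 0.55404 mol O.
SiO2: 66.36/60.083 = 1.10447 mol → 1.10447 mol Si, 2.20894 mol O.
Total oxygen = 2.94763 mol. Normalization factor = 8/2.94763 = 2.71404.
Na per 8 O = 0.15102 × 2.71404 = 0.410.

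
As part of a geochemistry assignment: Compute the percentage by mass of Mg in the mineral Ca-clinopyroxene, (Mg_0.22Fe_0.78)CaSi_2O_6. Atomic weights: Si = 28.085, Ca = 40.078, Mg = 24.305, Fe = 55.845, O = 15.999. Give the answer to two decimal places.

2.22 wt%

Molar mass of (Mg_0.22Fe_0.78)CaSi_2O_6: 0.22*24.305 + 0.78*55.845 + 1*40.078 + 2*28.085 + 6*15.999 = 241.148 g/mol.
Mass of Mg per formula unit: 0.22 × 24.305 = 5.347 g.
Weight fraction Mg = 5.347 / 241.148 = 0.0222.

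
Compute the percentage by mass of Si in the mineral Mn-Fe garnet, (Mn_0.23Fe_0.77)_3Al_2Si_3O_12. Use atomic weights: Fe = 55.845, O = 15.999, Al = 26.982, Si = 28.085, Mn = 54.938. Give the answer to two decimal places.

M((Mn_0.23Fe_0.77)_3Al_2Si_3O_12) = 497.116 g/mol.
Si contributes 3 × 28.085 = 84.255 g per mole.
84.255/497.116 = 0.1695 → 16.95%.

16.95 wt%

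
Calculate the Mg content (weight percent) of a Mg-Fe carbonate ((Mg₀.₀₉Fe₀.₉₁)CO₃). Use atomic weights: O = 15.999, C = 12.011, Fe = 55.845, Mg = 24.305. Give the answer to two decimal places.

M((Mg₀.₀₉Fe₀.₉₁)CO₃) = 113.014 g/mol.
Mg contributes 0.09 × 24.305 = 2.187 g per mole.
2.187/113.014 = 0.0194 → 1.94%.

1.94 weight percent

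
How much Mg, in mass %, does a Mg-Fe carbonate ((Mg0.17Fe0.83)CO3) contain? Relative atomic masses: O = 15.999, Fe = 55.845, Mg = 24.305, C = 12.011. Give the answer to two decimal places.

3.74 mass %

Formula mass = 0.17×24.305 + 0.83×55.845 + 1×12.011 + 3×15.999 = 110.491 g/mol, of which 4.132 g is Mg.
So Mg makes up 4.132/110.491 = 0.0374 of the mass, i.e. 3.74%.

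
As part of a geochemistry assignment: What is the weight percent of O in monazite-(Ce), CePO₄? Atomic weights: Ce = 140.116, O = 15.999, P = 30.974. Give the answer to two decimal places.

Molar mass of CePO₄: 1·140.116 + 1·30.974 + 4·15.999 = 235.086 g/mol.
Mass of O per formula unit: 4 × 15.999 = 63.996 g.
Weight fraction O = 63.996 / 235.086 = 0.2722.

27.22 weight percent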